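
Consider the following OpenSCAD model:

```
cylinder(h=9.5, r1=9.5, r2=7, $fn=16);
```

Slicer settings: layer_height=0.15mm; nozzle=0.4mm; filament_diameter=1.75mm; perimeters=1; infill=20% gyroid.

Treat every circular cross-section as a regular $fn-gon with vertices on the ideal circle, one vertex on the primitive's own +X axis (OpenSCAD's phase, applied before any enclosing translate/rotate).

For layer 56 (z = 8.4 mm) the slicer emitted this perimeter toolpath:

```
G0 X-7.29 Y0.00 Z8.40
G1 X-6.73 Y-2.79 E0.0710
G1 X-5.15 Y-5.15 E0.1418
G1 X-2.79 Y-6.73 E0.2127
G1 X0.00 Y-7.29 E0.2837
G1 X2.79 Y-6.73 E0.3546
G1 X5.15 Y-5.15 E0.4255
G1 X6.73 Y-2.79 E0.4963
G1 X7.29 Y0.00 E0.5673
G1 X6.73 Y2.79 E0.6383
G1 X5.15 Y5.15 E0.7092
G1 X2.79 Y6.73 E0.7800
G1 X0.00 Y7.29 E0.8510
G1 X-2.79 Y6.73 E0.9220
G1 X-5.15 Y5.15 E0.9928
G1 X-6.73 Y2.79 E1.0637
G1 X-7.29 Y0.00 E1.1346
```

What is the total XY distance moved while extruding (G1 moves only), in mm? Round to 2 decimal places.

45.49 mm

Sum the Euclidean lengths of each G1 segment: total = 45.49 mm.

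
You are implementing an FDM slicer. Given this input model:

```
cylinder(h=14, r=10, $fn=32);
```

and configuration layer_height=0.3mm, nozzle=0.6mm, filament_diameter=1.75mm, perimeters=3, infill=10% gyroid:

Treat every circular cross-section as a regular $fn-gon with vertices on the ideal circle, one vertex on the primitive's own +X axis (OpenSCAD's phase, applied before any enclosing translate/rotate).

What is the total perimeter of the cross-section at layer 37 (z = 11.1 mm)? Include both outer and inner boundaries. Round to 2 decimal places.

62.73 mm

At z = 11.1 mm: the cylinder: section is a regular 32-gon, circumradius r=10 (perimeter = 2·32·10.000·sin(180°/32) = 62.73 mm). Overall, the cross-section is a single solid region. Total boundary length (outer) = 62.73 mm.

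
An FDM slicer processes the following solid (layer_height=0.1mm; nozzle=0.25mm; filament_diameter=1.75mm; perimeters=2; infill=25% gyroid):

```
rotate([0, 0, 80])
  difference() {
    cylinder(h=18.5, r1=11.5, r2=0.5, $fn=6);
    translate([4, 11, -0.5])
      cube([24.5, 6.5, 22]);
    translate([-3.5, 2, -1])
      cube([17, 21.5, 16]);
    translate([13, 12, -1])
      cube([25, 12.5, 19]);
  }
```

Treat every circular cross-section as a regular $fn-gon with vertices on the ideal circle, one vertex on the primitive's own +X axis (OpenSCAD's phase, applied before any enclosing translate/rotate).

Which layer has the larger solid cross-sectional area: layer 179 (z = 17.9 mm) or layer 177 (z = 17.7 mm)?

layer 177 (z = 17.7 mm)

Layer 179 (z = 17.9): the cone: at t=0.968 of its height the radius interpolates to r₁+(r₂−r₁)t = 0.857, giving a regular 6-gon of that circumradius (area = (6/2)·0.857²·sin(360°/6) = 1.91 mm²); the cube at (4, 11) is present — its section is the full 24.5×6.5 rectangle (area 159.25 mm²); the cube at (-3.5, 2) does not reach this height (z outside [-1, 15]); the 25×12.5 cube at (13, 12) contributes its full rectangle (area 312.50 mm²); Taking the first minus the rest: starting from the cone (1.91 mm²), the 24.5×6.5 cube at (4, 11) misses the remaining region (no effect); the 25×12.5 cube at (13, 12) misses the remaining region (no effect) — area = 1.91 mm²; (whole slice rotated 80° about Z — lengths, areas and connectivity unchanged). So its area = 1.91 mm². Layer 177 (z = 17.7): the cone (r1=11.5→r2=0.5) has section circumradius 0.976 here — a regular 6-gon (area = (6/2)·0.976²·sin(360°/6) = 2.47 mm²); the 24.5×6.5 cube at (4, 11) contributes its full rectangle (area 159.25 mm²); the cube at (-3.5, 2) is absent (z outside [-1, 15]); the cube at (13, 12) is present — its section is the full 25×12.5 rectangle (area 312.50 mm²); Taking the first minus the rest: starting from the cone (2.47 mm²), the 24.5×6.5 cube at (4, 11) misses the remaining region (no effect); the 25×12.5 cube at (13, 12) misses the remaining region (no effect) — area = 2.47 mm²; (rotated 80° about Z; rotation is an isometry so areas/perimeters/island counts are preserved). So its area = 2.47 mm². Layer 177 is larger (2.47 vs 1.91 mm²).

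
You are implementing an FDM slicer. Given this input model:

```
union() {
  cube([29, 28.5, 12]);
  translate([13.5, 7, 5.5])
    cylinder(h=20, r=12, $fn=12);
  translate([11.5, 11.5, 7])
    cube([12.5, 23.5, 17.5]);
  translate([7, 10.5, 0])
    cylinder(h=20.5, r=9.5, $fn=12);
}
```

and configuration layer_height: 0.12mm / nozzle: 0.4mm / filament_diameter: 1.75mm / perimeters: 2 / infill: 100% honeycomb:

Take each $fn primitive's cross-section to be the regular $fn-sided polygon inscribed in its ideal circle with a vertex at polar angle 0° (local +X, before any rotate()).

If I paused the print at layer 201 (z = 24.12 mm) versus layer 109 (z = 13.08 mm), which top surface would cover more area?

layer 109 (z = 13.08 mm)

Layer 201 (z = 24.12): the cube does not reach this height (z outside [0, 12]); the r=12 cylinder at (13.5, 7) gives a regular 12-gon of circumradius 12 (constant along its height) (area = (12/2)·12.000²·sin(360°/12) = 432.00 mm²); the cube at (11.5, 11.5) is present — its section is the full 12.5×23.5 rectangle (area 293.75 mm²); the cylinder at (7, 10.5) does not reach this height (z outside [0, 20.5]); Taking the union: the regions partially overlap — summed areas 725.75 mm² minus the doubly-counted overlap 71.02 mm² gives 654.73 mm² — area = 654.73 mm². So its area = 654.73 mm². Layer 109 (z = 13.08): the cube is absent (z outside [0, 12]); the r=12 cylinder at (13.5, 7) gives a regular 12-gon of circumradius 12 (constant along its height) (area = (12/2)·12.000²·sin(360°/12) = 432.00 mm²); the 12.5×23.5 cube at (11.5, 11.5) contributes its full rectangle (area 293.75 mm²); the r=9.5 cylinder at (7, 10.5) gives a regular 12-gon of circumradius 9.5 (constant along its height) (area = (12/2)·9.500²·sin(360°/12) = 270.75 mm²); Taking the union: the regions partially overlap — summed areas 996.50 mm² minus the doubly-counted overlap 261.13 mm² gives 735.37 mm² — area = 735.37 mm². So its area = 735.37 mm². Layer 109 is larger (735.37 vs 654.73 mm²).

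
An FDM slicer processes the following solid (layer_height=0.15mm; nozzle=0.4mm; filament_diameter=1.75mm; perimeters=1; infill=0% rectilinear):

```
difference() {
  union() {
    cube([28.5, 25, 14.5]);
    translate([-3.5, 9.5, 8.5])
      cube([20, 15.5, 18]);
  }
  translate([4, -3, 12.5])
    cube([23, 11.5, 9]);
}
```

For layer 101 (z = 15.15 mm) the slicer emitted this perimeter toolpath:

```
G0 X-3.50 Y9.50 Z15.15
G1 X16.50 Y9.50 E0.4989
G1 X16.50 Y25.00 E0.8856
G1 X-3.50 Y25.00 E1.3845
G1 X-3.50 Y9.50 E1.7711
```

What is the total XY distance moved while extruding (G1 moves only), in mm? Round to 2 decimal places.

Sum the Euclidean lengths of each G1 segment: total = 71.00 mm.

71.00 mm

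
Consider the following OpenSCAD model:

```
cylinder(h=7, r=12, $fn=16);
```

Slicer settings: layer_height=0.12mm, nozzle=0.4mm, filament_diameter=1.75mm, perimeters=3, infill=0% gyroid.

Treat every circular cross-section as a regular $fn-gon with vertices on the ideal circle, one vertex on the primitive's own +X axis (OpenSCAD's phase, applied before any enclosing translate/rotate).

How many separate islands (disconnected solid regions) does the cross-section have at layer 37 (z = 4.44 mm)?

1

At z = 4.44 mm: the cylinder: section is a regular 16-gon, circumradius r=12. Overall, the cross-section is a single solid region. Island count = 1.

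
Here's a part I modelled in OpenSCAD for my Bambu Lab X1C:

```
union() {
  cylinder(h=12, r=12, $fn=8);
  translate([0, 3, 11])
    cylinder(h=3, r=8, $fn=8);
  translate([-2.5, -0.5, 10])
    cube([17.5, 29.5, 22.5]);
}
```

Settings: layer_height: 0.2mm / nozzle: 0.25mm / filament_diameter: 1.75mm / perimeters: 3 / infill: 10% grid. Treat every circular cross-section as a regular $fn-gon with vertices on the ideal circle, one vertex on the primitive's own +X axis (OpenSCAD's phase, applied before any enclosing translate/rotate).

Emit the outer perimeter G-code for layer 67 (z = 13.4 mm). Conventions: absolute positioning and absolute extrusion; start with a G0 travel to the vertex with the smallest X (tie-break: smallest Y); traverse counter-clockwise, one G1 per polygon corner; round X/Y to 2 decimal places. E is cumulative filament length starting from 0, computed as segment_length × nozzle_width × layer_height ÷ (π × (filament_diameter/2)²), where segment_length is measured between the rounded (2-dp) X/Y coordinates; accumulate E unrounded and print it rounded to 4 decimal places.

At z = 13.4 mm: the cylinder is absent (z outside [0, 12]); the r=8 cylinder at (0, 3) gives a regular 8-gon of circumradius 8 (constant along its height); the 17.5×29.5 cube at (-2.5, -0.5) contributes its full rectangle; Combining (union): the regions partially overlap (shared area 98.17 mm²), so overlapping operands fuse into one piece — 1 connected region. The outline is a single polygon with 10 vertices. Extrusion per mm of travel: 0.25 × 0.2 / (π × 0.875²) = 0.020788. Accumulating E over each segment gives final E = 2.1773.

G0 X-8.00 Y3.00 Z13.40
G1 X-5.66 Y-2.66 E0.1273
G1 X0.00 Y-5.00 E0.2546
G1 X5.66 Y-2.66 E0.3819
G1 X6.55 Y-0.50 E0.4305
G1 X15.00 Y-0.50 E0.6062
G1 X15.00 Y29.00 E1.2194
G1 X-2.50 Y29.00 E1.5832
G1 X-2.50 Y9.96 E1.9790
G1 X-5.66 Y8.66 E2.0500
G1 X-8.00 Y3.00 E2.1773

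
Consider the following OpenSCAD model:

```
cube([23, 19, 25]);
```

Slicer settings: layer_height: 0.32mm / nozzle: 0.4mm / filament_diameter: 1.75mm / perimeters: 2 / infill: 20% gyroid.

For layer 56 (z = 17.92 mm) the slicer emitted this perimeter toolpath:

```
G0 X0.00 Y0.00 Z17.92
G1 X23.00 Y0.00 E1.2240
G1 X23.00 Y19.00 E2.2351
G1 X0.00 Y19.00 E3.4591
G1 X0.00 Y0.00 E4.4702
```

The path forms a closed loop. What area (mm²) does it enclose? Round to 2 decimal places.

437.00 mm²

Apply the shoelace formula to the sequence of (X, Y) vertices; enclosed area = 437.00 mm².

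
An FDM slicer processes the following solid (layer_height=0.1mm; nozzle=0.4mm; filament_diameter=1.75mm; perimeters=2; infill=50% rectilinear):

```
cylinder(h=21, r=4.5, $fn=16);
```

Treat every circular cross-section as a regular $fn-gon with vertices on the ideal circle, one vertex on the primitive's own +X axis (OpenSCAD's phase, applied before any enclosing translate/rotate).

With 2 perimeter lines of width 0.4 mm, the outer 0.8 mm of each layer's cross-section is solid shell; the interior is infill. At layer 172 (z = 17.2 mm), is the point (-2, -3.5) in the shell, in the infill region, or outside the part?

At z = 17.2 mm: the r=4.5 cylinder contributes a regular 16-gon of circumradius 4.5. Overall, the cross-section is a single solid region. The nearest boundary edge runs (-3.18, -3.18)→(-1.72, -4.16); distance from the point to it = 0.39 mm. The point is inside the cross-section, 0.39 mm from the nearest boundary — within the 0.8 mm shell band (2 × 0.4).

shell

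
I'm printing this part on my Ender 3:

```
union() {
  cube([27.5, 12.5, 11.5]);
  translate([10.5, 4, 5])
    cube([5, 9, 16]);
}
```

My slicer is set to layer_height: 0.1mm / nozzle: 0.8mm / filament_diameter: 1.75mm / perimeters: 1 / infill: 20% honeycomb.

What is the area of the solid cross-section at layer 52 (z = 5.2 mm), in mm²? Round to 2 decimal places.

At z = 5.2 mm: the 27.5×12.5 cube contributes its full rectangle (area 343.75 mm²); the cube at (10.5, 4) (footprint 5×9) is included at this height (area 45.00 mm²); Merging all regions: the regions partially overlap — summed areas 388.75 mm² minus the doubly-counted overlap 42.50 mm² gives 346.25 mm² — area = 346.25 mm². Overall, the cross-section is a single solid region. Net area = 346.25 mm².

346.25 mm²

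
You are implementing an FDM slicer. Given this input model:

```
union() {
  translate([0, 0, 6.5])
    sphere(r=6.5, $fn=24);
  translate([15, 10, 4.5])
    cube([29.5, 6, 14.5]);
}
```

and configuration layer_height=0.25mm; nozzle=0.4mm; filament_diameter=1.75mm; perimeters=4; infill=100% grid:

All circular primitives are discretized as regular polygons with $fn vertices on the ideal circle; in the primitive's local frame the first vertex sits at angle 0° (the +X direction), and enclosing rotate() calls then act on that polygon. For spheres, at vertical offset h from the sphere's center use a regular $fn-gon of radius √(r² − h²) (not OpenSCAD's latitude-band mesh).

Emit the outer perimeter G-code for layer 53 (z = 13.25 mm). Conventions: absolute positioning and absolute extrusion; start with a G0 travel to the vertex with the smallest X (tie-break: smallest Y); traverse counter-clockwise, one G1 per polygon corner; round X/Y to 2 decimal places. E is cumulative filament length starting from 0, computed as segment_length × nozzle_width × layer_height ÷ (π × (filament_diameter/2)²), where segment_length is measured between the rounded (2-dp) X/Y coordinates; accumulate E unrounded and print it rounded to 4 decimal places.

At z = 13.25 mm: the sphere is absent (|z−center|=6.750 > r=6.5); the 29.5×6 cube at (15, 10) contributes its full rectangle; Merging all regions: only the 29.5×6 cube at (15, 10) is present, so the union is just that shape — 1 connected region. The outline is a single polygon with 4 vertices. Extrusion per mm of travel: 0.4 × 0.25 / (π × 0.875²) = 0.041575. Accumulating E over each segment gives final E = 2.9518.

G0 X15.00 Y10.00 Z13.25
G1 X44.50 Y10.00 E1.2265
G1 X44.50 Y16.00 E1.4759
G1 X15.00 Y16.00 E2.7024
G1 X15.00 Y10.00 E2.9518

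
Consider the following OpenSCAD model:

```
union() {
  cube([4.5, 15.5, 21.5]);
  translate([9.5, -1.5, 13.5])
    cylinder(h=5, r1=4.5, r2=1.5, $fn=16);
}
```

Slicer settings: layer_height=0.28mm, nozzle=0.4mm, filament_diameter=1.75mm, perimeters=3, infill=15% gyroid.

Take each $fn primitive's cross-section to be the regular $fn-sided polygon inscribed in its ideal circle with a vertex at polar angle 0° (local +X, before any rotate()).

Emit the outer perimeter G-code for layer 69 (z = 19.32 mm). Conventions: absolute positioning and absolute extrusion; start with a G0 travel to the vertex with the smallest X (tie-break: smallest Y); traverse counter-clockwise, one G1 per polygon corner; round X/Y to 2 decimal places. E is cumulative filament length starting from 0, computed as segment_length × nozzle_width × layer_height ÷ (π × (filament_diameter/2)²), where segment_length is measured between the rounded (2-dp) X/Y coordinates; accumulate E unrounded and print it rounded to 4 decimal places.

G0 X0.00 Y0.00 Z19.32
G1 X4.50 Y0.00 E0.2095
G1 X4.50 Y15.50 E0.9313
G1 X0.00 Y15.50 E1.1408
G1 X0.00 Y0.00 E1.8626

At z = 19.32 mm: the cube (footprint 4.5×15.5) is included at this height; the cone at (9.5, -1.5) is not intersected at this z (z outside [13.5, 18.5]); Merging all regions: only the 4.5×15.5 cube is present, so the union is just that shape — 1 connected region. The outline is a single polygon with 4 vertices. Extrusion per mm of travel: 0.4 × 0.28 / (π × 0.875²) = 0.046564. Accumulating E over each segment gives final E = 1.8626.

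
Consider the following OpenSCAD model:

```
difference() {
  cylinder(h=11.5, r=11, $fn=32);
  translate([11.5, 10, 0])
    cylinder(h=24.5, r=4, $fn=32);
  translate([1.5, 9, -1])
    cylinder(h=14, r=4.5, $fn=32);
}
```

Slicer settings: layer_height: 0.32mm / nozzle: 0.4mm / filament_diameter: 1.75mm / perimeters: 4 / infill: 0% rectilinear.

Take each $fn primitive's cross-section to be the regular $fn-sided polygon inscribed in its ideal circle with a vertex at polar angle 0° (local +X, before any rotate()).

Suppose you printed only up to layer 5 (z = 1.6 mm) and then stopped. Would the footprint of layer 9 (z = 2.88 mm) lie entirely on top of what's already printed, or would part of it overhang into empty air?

Compare the two slices. At z = 1.6: the r=11 cylinder contributes a regular 32-gon of circumradius 11 (area = (32/2)·11.000²·sin(360°/32) = 377.69 mm²); the cylinder at (11.5, 10): section is a regular 32-gon, circumradius r=4 (area = (32/2)·4.000²·sin(360°/32) = 49.94 mm²); the cylinder at (1.5, 9): section is a regular 32-gon, circumradius r=4.5 (area = (32/2)·4.500²·sin(360°/32) = 63.21 mm²); Subtracting the remaining from the first: starting from the r=11 cylinder (377.69 mm²), the r=4 cylinder at (11.5, 10) misses the remaining region (no effect); the r=4.5 cylinder at (1.5, 9) partially overlaps it — only the 45.25 mm² overlap (of its 63.21 mm²) is removed, clipping the outline — area = 332.45 mm². At z = 2.88: the r=11 cylinder contributes a regular 32-gon of circumradius 11 (area = (32/2)·11.000²·sin(360°/32) = 377.69 mm²); the cylinder at (11.5, 10): section is a regular 32-gon, circumradius r=4 (area = (32/2)·4.000²·sin(360°/32) = 49.94 mm²); the r=4.5 cylinder at (1.5, 9) gives a regular 32-gon of circumradius 4.5 (constant along its height) (area = (32/2)·4.500²·sin(360°/32) = 63.21 mm²); After the difference (first − rest): starting from the r=11 cylinder (377.69 mm²), the r=4 cylinder at (11.5, 10) misses the remaining region (no effect); the r=4.5 cylinder at (1.5, 9) partially overlaps it — only the 45.25 mm² overlap (of its 63.21 mm²) is removed, clipping the outline — area = 332.45 mm². Checking containment: the cross-section at z = 2.88 is a subset of the cross-section at z = 1.6.

entirely on top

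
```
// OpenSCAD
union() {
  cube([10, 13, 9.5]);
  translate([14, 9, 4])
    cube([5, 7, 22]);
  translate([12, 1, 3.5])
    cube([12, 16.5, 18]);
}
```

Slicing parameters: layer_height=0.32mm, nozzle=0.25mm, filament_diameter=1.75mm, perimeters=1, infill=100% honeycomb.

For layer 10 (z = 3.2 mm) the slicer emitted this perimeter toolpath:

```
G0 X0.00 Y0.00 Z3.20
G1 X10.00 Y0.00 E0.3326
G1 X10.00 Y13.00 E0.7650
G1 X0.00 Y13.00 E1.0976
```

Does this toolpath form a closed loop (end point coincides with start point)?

Start point (G0): (0.00, 0.00). End point (last G1): the path does not return to the start — open.

no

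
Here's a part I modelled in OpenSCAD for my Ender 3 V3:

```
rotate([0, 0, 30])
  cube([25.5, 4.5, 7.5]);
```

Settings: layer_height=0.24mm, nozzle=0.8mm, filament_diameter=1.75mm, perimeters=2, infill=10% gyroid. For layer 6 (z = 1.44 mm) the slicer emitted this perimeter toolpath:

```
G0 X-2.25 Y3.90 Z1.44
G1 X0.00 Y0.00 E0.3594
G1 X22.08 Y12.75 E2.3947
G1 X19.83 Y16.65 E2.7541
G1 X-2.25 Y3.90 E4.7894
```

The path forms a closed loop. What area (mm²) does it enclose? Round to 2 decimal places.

114.80 mm²

Apply the shoelace formula to the sequence of (X, Y) vertices; enclosed area = 114.80 mm².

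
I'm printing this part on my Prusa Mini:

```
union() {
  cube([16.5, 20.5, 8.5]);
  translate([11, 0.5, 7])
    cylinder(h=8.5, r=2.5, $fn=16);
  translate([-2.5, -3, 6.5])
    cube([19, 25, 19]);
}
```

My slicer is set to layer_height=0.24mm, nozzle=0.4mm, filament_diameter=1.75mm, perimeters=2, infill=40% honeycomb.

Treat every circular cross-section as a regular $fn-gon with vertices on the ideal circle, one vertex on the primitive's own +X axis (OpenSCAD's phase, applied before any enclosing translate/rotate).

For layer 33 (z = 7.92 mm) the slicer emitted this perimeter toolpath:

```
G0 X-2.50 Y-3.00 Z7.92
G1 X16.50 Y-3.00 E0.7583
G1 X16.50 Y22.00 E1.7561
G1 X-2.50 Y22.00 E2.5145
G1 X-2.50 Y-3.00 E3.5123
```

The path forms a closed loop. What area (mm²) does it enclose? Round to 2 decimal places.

475.00 mm²

Apply the shoelace formula to the sequence of (X, Y) vertices; enclosed area = 475.00 mm².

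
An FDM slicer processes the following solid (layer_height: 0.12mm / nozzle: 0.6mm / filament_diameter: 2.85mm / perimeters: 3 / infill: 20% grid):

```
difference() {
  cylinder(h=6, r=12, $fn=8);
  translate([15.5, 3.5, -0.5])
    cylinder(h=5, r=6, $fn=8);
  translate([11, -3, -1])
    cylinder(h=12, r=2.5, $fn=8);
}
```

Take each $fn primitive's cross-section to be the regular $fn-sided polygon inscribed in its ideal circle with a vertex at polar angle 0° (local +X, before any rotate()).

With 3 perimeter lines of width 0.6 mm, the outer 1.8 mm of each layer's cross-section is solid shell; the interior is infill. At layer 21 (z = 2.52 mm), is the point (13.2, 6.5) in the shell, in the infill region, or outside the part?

outside

At z = 2.52 mm: the cylinder: section is a regular 8-gon, circumradius r=12; the r=6 cylinder at (15.5, 3.5) gives a regular 8-gon of circumradius 6 (constant along its height); the r=2.5 cylinder at (11, -3) contributes a regular 8-gon of circumradius 2.5; Taking the first minus the rest: starting from the r=12 cylinder, the r=6 cylinder at (15.5, 3.5) partially overlaps it — only the 4.93 mm² overlap (of its 101.82 mm²) is removed, clipping the outline; the r=2.5 cylinder at (11, -3) partially overlaps it — only the 7.74 mm² overlap (of its 17.68 mm²) is removed, clipping the outline — 1 connected region. Overall, the cross-section is a single solid region. The nearest boundary edge runs (8.49, 8.49)→(10.03, 4.77); distance from the point to it = 3.60 mm. The point is not inside any of the regions above, so it lies outside the cross-section (3.60 mm from the nearest boundary).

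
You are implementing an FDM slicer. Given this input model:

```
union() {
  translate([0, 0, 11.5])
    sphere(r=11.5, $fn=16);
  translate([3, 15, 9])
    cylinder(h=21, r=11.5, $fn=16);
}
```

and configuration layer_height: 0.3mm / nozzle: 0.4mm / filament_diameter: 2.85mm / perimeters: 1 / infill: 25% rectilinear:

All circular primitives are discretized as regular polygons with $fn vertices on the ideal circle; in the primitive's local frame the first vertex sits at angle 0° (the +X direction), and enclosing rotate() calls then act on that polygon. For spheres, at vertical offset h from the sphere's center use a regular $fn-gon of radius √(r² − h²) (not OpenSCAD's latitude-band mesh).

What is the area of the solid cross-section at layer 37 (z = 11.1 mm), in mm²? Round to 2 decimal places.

At z = 11.1 mm: the r=11.5 sphere slices to a regular 16-gon of circumradius 11.493 (√(r²−h²) with h=0.4 from center) (area = (16/2)·11.493²·sin(360°/16) = 404.39 mm²); the r=11.5 cylinder at (3, 15) contributes a regular 16-gon of circumradius 11.5 (area = (16/2)·11.500²·sin(360°/16) = 404.88 mm²); Combining (union): the regions partially overlap — summed areas 809.27 mm² minus the doubly-counted overlap 85.74 mm² gives 723.53 mm² — area = 723.53 mm². Overall, the cross-section is a single solid region. Net area = 723.53 mm².

723.53 mm²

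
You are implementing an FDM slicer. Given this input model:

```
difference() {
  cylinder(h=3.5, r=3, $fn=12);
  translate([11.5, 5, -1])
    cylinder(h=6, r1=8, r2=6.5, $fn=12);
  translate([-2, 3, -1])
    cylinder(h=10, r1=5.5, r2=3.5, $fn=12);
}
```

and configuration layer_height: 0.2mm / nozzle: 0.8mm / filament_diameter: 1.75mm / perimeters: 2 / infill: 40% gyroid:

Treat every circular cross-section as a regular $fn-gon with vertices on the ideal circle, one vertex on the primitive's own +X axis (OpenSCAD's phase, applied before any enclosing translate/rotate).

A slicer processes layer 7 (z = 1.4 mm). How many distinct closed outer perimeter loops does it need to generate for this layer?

At z = 1.4 mm: the r=3 cylinder gives a regular 12-gon of circumradius 3 (constant along its height); the cone at (11.5, 5): at t=0.400 of its height the radius interpolates to r₁+(r₂−r₁)t = 7.400, giving a regular 12-gon of that circumradius; the cone at (-2, 3) (r1=5.5→r2=3.5) has section circumradius 5.020 here — a regular 12-gon; Subtracting the remaining from the first: starting from the r=3 cylinder, the cone at (11.5, 5) misses the remaining region (no effect); the cone at (-2, 3) partially overlaps it — only the 19.35 mm² overlap (of its 75.60 mm²) is removed, clipping the outline — 1 connected region. The result has 1 disconnected region.

1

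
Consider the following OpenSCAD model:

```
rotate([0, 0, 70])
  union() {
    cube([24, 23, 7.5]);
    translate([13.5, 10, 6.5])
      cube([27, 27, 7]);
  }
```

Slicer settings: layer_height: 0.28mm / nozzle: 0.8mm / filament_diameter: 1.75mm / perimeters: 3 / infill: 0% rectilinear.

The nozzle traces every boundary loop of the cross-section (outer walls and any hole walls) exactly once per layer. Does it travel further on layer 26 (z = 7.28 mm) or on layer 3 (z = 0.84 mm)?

layer 26 (z = 7.28 mm)

Layer 26 (z = 7.28): the 24×23 cube contributes its full rectangle (perimeter 94.00 mm); the cube at (13.5, 10) (footprint 27×27) is included at this height (perimeter 108.00 mm); Taking the union: the regions partially overlap (shared area 136.50 mm²), so the edge portions inside another operand are dropped and the merged outline is re-measured after clipping — boundary = 155.00 mm; (rotated 70° about Z; rotation is an isometry so areas/perimeters/island counts are preserved). So its perimeter = 155.00 mm. Layer 3 (z = 0.84): the cube is present — its section is the full 24×23 rectangle (perimeter 94.00 mm); the cube at (13.5, 10) is not intersected at this z (z outside [6.5, 13.5]); Merging all regions: only the 24×23 cube is present, so the union is just that shape — boundary = 94.00 mm; (whole slice rotated 70° about Z — lengths, areas and connectivity unchanged). So its perimeter = 94.00 mm. Layer 26 is larger (155.00 vs 94.00 mm).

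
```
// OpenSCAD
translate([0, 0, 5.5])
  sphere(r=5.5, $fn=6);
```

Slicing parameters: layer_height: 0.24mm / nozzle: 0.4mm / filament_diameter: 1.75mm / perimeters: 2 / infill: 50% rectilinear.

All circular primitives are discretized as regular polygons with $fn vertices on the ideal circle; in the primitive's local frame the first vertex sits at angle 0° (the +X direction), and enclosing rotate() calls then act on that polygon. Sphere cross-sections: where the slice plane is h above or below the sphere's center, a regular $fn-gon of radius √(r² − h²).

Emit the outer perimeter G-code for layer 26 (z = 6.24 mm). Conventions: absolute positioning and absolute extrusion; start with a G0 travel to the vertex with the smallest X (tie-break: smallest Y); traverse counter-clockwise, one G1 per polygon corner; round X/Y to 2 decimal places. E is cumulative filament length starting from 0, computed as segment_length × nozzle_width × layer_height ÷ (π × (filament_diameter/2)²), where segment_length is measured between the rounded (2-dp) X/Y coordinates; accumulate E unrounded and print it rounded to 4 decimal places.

At z = 6.24 mm: the r=5.5 sphere slices to a regular 6-gon of circumradius 5.450 (√(r²−h²) with h=0.74 from center). The outline is a single polygon with 6 vertices. Extrusion per mm of travel: 0.4 × 0.24 / (π × 0.875²) = 0.039912. Accumulating E over each segment gives final E = 1.3048.

G0 X-5.45 Y0.00 Z6.24
G1 X-2.72 Y-4.72 E0.2176
G1 X2.72 Y-4.72 E0.4347
G1 X5.45 Y0.00 E0.6524
G1 X2.72 Y4.72 E0.8700
G1 X-2.72 Y4.72 E1.0871
G1 X-5.45 Y0.00 E1.3048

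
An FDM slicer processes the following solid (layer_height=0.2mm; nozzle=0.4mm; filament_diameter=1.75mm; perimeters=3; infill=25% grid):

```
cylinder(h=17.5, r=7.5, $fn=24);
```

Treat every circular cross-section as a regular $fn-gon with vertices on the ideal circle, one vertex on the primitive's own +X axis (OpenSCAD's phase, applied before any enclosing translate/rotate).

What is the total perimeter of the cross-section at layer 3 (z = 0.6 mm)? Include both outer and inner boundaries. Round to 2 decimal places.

46.99 mm

At z = 0.6 mm: the r=7.5 cylinder gives a regular 24-gon of circumradius 7.5 (constant along its height) (perimeter = 2·24·7.500·sin(180°/24) = 46.99 mm). Overall, the cross-section is a single solid region. Total boundary length (outer) = 46.99 mm.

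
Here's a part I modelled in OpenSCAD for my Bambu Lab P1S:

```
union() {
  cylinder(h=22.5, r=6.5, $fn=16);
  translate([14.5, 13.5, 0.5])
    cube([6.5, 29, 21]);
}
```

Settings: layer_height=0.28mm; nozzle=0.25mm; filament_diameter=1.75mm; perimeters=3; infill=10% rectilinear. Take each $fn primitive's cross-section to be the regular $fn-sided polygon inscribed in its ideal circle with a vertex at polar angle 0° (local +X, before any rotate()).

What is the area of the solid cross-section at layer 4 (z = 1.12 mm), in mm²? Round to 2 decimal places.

At z = 1.12 mm: the r=6.5 cylinder gives a regular 16-gon of circumradius 6.5 (constant along its height) (area = (16/2)·6.500²·sin(360°/16) = 129.35 mm²); the cube at (14.5, 13.5) (footprint 6.5×29) is included at this height (area 188.50 mm²); Combining (union): the 2 present regions are separate (no shared area or edge), so areas and boundary lengths simply add and each stays a separate island — area = 317.85 mm². Overall, the cross-section has 2 separate islands. Net area = 317.85 mm².

317.85 mm²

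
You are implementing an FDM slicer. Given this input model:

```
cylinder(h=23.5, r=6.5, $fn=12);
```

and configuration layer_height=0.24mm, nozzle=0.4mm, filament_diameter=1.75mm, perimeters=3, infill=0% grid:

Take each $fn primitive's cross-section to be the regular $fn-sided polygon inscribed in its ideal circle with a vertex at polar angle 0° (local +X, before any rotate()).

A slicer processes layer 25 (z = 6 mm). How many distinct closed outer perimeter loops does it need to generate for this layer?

At z = 6 mm: the r=6.5 cylinder gives a regular 12-gon of circumradius 6.5 (constant along its height). The result has 1 disconnected region.

1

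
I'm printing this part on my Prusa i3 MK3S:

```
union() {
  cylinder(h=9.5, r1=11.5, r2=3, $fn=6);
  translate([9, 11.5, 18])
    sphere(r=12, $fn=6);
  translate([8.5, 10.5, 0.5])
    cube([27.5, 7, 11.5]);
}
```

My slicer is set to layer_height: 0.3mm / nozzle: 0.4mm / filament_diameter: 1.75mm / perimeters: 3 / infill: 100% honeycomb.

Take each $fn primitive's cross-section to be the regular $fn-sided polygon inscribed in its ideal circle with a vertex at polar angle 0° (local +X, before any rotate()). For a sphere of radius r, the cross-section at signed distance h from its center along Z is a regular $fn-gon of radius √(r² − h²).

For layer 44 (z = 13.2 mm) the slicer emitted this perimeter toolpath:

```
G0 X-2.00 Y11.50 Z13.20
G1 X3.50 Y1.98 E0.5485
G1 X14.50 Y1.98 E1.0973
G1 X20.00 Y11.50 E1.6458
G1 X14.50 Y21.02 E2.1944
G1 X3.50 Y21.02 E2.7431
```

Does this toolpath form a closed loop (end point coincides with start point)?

Start point (G0): (-2.00, 11.50). End point (last G1): the path does not return to the start — open.

no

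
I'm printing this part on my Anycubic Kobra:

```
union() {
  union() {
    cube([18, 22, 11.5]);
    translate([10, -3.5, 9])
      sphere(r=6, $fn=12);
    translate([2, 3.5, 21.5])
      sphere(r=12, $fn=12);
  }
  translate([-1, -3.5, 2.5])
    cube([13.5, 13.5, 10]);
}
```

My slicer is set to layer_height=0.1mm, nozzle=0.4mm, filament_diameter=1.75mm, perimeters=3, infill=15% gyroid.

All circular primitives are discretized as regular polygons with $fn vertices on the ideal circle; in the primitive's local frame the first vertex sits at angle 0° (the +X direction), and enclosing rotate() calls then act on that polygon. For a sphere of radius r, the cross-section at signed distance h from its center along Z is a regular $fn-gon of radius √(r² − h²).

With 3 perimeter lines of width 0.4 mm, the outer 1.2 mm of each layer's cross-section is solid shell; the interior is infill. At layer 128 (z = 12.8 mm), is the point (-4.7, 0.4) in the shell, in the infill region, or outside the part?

At z = 12.8 mm: the cube is not intersected at this z (z outside [0, 11.5]); the r=6 sphere at (10, -3.5) contributes a regular 12-gon of circumradius √(6²−3.8²) = 4.643; the r=12 sphere at (2, 3.5) contributes a regular 12-gon of circumradius √(12²−8.7²) = 8.265; Merging all regions: the regions partially overlap (shared area 8.79 mm²), so overlapping operands fuse into one piece — 1 connected region; the cube at (-1, -3.5) is not intersected at this z (z outside [2.5, 12.5]); Merging all regions: only that combined region is present, so the union is just that shape — 1 connected region. Overall, the cross-section is a single solid region. The nearest boundary edge runs (-5.16, -0.63)→(-6.26, 3.50); distance from the point to it = 0.71 mm. The point is inside the cross-section, 0.71 mm from the nearest boundary — within the 1.2 mm shell band (3 × 0.4).

shell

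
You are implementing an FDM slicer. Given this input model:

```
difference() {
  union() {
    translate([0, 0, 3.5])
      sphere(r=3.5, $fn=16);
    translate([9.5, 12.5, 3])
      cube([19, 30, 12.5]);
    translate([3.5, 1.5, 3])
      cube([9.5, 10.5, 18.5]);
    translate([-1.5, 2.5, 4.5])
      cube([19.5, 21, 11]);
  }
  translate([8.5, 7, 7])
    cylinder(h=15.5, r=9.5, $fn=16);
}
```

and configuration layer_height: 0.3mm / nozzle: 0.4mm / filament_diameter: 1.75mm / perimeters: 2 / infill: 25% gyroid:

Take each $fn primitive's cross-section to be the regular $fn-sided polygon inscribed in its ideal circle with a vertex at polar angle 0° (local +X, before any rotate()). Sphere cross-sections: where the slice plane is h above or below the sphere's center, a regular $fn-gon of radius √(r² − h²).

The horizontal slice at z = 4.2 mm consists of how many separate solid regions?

At z = 4.2 mm: the r=3.5 sphere slices to a regular 16-gon of circumradius 3.429 (√(r²−h²) with h=0.7 from center); the cube at (9.5, 12.5) is present — its section is the full 19×30 rectangle; the cube at (3.5, 1.5) is present — its section is the full 9.5×10.5 rectangle; the cube at (-1.5, 2.5) is not intersected at this z (z outside [4.5, 15.5]); Combining (union): the 3 present regions are separate (no shared area or edge), so areas and boundary lengths simply add and each stays a separate island — 3 connected regions; the cylinder at (8.5, 7) does not reach this height (z outside [7, 22.5]); After the difference (first − rest): none of the subtracted shapes is present at this height, so the result so far is unchanged — 3 connected regions. The result has 3 disconnected regions.

3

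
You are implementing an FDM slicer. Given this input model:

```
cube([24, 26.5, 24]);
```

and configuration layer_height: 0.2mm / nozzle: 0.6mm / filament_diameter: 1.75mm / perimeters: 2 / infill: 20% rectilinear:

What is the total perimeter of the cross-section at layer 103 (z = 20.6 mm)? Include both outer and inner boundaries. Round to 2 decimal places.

At z = 20.6 mm: the cube is present — its section is the full 24×26.5 rectangle (perimeter 101.00 mm). Overall, the cross-section is a single solid region. Total boundary length (outer) = 101.00 mm.

101.00 mm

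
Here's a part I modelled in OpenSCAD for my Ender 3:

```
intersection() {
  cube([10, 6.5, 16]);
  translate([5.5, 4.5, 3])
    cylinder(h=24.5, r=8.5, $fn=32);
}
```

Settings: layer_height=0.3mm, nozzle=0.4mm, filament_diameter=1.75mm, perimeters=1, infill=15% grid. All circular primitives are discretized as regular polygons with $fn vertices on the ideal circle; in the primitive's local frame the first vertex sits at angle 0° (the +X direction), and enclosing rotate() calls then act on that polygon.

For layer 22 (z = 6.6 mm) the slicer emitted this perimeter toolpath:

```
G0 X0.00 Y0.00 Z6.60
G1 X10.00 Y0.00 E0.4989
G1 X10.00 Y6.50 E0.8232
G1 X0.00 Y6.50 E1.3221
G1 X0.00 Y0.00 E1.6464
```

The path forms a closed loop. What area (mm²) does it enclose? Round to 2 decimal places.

65.00 mm²

Apply the shoelace formula to the sequence of (X, Y) vertices; enclosed area = 65.00 mm².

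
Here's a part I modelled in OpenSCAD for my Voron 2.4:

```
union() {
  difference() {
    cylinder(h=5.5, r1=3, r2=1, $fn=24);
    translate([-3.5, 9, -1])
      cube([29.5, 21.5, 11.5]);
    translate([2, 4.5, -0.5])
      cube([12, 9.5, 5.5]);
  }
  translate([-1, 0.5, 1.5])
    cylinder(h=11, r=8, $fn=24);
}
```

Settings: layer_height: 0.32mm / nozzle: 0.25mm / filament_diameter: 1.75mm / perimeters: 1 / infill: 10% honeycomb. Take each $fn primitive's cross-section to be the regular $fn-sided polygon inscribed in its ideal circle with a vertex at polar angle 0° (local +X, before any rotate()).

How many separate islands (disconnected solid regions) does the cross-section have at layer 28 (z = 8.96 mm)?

1

At z = 8.96 mm: the cone is not intersected at this z (z outside [0, 5.5]); the cube at (-3.5, 9) (footprint 29.5×21.5) is included at this height; the cube at (2, 4.5) is not intersected at this z (z outside [-0.5, 5]); Subtracting the remaining from the first: the first operand is absent here, so nothing remains; the cylinder at (-1, 0.5): section is a regular 24-gon, circumradius r=8; Merging all regions: only the r=8 cylinder at (-1, 0.5) is present, so the union is just that shape — 1 connected region. Overall, the cross-section is a single solid region. Island count = 1.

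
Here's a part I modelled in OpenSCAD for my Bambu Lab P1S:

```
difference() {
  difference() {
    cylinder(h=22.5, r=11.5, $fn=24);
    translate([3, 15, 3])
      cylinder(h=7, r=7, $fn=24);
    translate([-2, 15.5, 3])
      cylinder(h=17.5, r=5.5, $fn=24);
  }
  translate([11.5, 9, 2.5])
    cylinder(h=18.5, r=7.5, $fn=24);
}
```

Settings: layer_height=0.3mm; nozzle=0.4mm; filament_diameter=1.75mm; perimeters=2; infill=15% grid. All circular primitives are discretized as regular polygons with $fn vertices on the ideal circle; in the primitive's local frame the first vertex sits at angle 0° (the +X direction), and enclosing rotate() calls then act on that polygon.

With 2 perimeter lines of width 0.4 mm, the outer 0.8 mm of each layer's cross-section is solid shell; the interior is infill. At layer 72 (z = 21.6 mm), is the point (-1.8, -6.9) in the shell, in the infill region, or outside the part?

infill

At z = 21.6 mm: the r=11.5 cylinder contributes a regular 24-gon of circumradius 11.5; the cylinder at (3, 15) is absent (z outside [3, 10]); the cylinder at (-2, 15.5) does not reach this height (z outside [3, 20.5]); After the difference (first − rest): none of the subtracted shapes is present at this height, so the r=11.5 cylinder is unchanged — 1 connected region; the cylinder at (11.5, 9) does not reach this height (z outside [2.5, 21]); After the difference (first − rest): none of the subtracted shapes is present at this height, so that combined region is unchanged — 1 connected region. Overall, the cross-section is a single solid region. The nearest boundary edge runs (-2.98, -11.11)→(-0.00, -11.50); distance from the point to it = 4.33 mm. The point is inside the cross-section and 4.33 mm from the nearest boundary — more than the 0.8 mm shell width (2 × 0.4), so it's in the infill interior.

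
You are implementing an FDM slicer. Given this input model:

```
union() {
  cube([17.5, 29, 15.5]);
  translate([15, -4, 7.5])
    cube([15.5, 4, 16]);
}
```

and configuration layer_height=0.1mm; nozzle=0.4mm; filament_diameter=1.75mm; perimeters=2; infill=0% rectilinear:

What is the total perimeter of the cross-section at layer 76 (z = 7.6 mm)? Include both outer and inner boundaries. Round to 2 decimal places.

127.00 mm

At z = 7.6 mm: the cube (footprint 17.5×29) is included at this height (perimeter 93.00 mm); the 15.5×4 cube at (15, -4) contributes its full rectangle (perimeter 39.00 mm); Taking the union: the 2 present regions share edge segments without overlapping in area, so areas simply add but the touching pieces fuse into one outline (the shared edge portions become interior and drop out of the boundary) — boundary = 127.00 mm. Overall, the cross-section is a single solid region. Total boundary length (outer) = 127.00 mm.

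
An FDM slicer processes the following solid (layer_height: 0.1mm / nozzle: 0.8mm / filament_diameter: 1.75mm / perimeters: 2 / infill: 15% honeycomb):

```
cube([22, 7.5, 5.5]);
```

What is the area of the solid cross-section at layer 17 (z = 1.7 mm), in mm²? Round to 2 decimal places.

At z = 1.7 mm: the 22×7.5 cube contributes its full rectangle (area 165.00 mm²). Overall, the cross-section is a single solid region. Net area = 165.00 mm².

165.00 mm²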